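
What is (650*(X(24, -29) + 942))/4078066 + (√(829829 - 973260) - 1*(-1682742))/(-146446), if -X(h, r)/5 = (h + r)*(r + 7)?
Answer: -46114989839/4035246307 - I*√143431/146446 ≈ -11.428 - 0.0025861*I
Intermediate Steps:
X(h, r) = -5*(7 + r)*(h + r) (X(h, r) = -5*(h + r)*(r + 7) = -5*(h + r)*(7 + r) = -5*(7 + r)*(h + r))
(650*(X(24, -29) + 942))/4078066 + (√(829829 - 973260) - 1*(-1682742))/(-146446) = (650*((-35*24 - 35*(-29) - 5*(-29)² - 5*24*(-29)) + 942))/4078066 + (√(829829 - 973260) - 1*(-1682742))/(-146446) = (650*((-840 + 1015 - 5*841 + 3480) + 942))*(1/4078066) + (√(-143431) + 1682742)*(-1/146446) = (650*((-840 + 1015 - 4205 + 3480) + 942))*(1/4078066) + (I*√143431 + 1682742)*(-1/146446) = (650*(-550 + 942))*(1/4078066) + (1682742 + I*√143431)*(-1/146446) = (650*392)*(1/4078066) + (-841371/73223 - I*√143431/146446) = 254800*(1/4078066) + (-841371/73223 - I*√143431/146446) = 127400/2039033 + (-841371/73223 - I*√143431/146446) = -46114989839/4035246307 - I*√143431/146446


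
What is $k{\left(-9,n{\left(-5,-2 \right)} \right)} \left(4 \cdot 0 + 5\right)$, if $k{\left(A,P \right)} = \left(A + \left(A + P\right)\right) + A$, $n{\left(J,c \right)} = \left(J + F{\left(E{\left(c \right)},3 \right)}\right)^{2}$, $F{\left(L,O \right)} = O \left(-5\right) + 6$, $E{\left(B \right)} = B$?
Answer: $845$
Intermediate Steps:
$F{\left(L,O \right)} = 6 - 5 O$ ($F{\left(L,O \right)} = - 5 O + 6 = 6 - 5 O$)
$n{\left(J,c \right)} = \left(-9 + J\right)^{2}$ ($n{\left(J,c \right)} = \left(J + \left(6 - 15\right)\right)^{2} = \left(J - 9\right)^{2} = \left(-9 + J\right)^{2}$)
$k{\left(A,P \right)} = P + 3 A$ ($k{\left(A,P \right)} = \left(P + 2 A\right) + A = P + 3 A$)
$k{\left(-9,n{\left(-5,-2 \right)} \right)} \left(4 \cdot 0 + 5\right) = \left(\left(-9 - 5\right)^{2} + 3 \left(-9\right)\right) \left(4 \cdot 0 + 5\right) = \left(\left(-14\right)^{2} - 27\right) \left(0 + 5\right) = \left(196 - 27\right) 5 = 169 \cdot 5 = 845$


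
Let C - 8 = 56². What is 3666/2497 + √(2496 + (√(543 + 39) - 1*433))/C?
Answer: 3666/2497 + √(2063 + √582)/3144 ≈ 1.4827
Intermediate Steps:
C = 3144 (C = 8 + 56² = 8 + 3136 = 3144)
3666/2497 + √(2496 + (√(543 + 39) - 1*433))/C = 3666/2497 + √(2496 + (√(543 + 39) - 1*433))/3144 = 3666*(1/2497) + √(2496 + (√582 - 433))*(1/3144) = 3666/2497 + √(2496 + (-433 + √582))*(1/3144) = 3666/2497 + √(2063 + √582)*(1/3144) = 3666/2497 + √(2063 + √582)/3144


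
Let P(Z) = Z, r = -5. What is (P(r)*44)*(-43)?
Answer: 9460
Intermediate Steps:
(P(r)*44)*(-43) = -5*44*(-43) = -220*(-43) = 9460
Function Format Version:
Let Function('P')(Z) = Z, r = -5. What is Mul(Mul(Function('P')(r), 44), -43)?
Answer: 9460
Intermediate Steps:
Mul(Mul(Function('P')(r), 44), -43) = Mul(Mul(-5, 44), -43) = Mul(-220, -43) = 9460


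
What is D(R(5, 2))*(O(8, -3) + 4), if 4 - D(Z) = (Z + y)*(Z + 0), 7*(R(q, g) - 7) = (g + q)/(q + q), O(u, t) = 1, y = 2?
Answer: -6061/20 ≈ -303.05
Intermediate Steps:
R(q, g) = 7 + (g + q)/(14*q) (R(q, g) = 7 + ((g + q)/(q + q))/7 = 7 + ((g + q)/((2*q)))/7 = 7 + ((g + q)*(1/(2*q)))/7 = 7 + ((g + q)/(2*q))/7 = 7 + (g + q)/(14*q))
D(Z) = 4 - Z*(2 + Z) (D(Z) = 4 - (Z + 2)*(Z + 0) = 4 - (2 + Z)*Z = 4 - Z*(2 + Z))
D(R(5, 2))*(O(8, -3) + 4) = (4 - ((1/14)*(2 + 99*5)/5)**2 - (2 + 99*5)/(7*5))*(1 + 4) = (4 - ((1/14)*(1/5)*(2 + 495))**2 - (2 + 495)/(7*5))*5 = (4 - ((1/14)*(1/5)*497)**2 - 497/(7*5))*5 = (4 - (71/10)**2 - 2*71/10)*5 = (4 - 1*5041/100 - 71/5)*5 = (4 - 5041/100 - 71/5)*5 = -6061/100*5 = -6061/20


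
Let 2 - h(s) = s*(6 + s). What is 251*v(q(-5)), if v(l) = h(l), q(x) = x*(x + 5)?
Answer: 502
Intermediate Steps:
q(x) = x*(5 + x)
h(s) = 2 - s*(6 + s)
v(l) = 2 - l² - 6*l
251*v(q(-5)) = 251*(2 - (-5*(5 - 5))² - (-30)*(5 - 5)) = 251*(2 - (-5*0)² - (-30)*0) = 251*(2 - 1*0² - 6*0) = 251*(2 - 1*0 + 0) = 251*(2 + 0 + 0) = 251*2 = 502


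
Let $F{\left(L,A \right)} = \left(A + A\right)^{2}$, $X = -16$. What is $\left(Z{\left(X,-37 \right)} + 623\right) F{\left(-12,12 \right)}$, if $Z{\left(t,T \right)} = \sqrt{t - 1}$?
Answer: $358848 + 576 i \sqrt{17} \approx 3.5885 \cdot 10^{5} + 2374.9 i$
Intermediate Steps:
$F{\left(L,A \right)} = 4 A^{2}$ ($F{\left(L,A \right)} = \left(2 A\right)^{2} = 4 A^{2}$)
$Z{\left(t,T \right)} = \sqrt{-1 + t}$
$\left(Z{\left(X,-37 \right)} + 623\right) F{\left(-12,12 \right)} = \left(\sqrt{-1 - 16} + 623\right) 4 \cdot 12^{2} = \left(\sqrt{-17} + 623\right) 4 \cdot 144 = \left(i \sqrt{17} + 623\right) 576 = \left(623 + i \sqrt{17}\right) 576 = 358848 + 576 i \sqrt{17}$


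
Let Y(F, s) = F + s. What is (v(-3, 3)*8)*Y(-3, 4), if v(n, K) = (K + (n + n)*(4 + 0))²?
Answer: 3528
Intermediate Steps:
v(n, K) = (K + 8*n)² (v(n, K) = (K + (2*n)*4)² = (K + 8*n)²)
(v(-3, 3)*8)*Y(-3, 4) = ((3 + 8*(-3))²*8)*(-3 + 4) = ((3 - 24)²*8)*1 = ((-21)²*8)*1 = (441*8)*1 = 3528*1 = 3528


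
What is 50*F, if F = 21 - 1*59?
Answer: -1900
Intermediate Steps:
F = -38 (F = 21 - 59 = -38)
50*F = 50*(-38) = -1900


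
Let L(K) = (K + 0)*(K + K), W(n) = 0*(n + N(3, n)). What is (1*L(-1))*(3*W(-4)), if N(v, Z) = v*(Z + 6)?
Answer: 0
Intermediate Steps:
N(v, Z) = v*(6 + Z)
W(n) = 0 (W(n) = 0*(n + 3*(6 + n)) = 0*(n + (18 + 3*n)) = 0*(18 + 4*n) = 0)
L(K) = 2*K² (L(K) = K*(2*K) = 2*K²)
(1*L(-1))*(3*W(-4)) = (1*(2*(-1)²))*(3*0) = (1*(2*1))*0 = (1*2)*0 = 2*0 = 0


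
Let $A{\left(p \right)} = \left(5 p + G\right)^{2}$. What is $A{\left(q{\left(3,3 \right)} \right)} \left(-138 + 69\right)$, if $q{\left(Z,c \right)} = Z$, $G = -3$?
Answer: $-9936$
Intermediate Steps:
$A{\left(p \right)} = \left(-3 + 5 p\right)^{2}$ ($A{\left(p \right)} = \left(5 p - 3\right)^{2} = \left(-3 + 5 p\right)^{2}$)
$A{\left(q{\left(3,3 \right)} \right)} \left(-138 + 69\right) = \left(-3 + 5 \cdot 3\right)^{2} \left(-138 + 69\right) = \left(-3 + 15\right)^{2} \left(-69\right) = 12^{2} \left(-69\right) = 144 \left(-69\right) = -9936$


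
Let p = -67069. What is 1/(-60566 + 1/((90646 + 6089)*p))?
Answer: -6487919715/392947345458691 ≈ -1.6511e-5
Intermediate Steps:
1/(-60566 + 1/((90646 + 6089)*p)) = 1/(-60566 + 1/((90646 + 6089)*(-67069))) = 1/(-60566 - 1/67069/96735) = 1/(-60566 + (1/96735)*(-1/67069)) = 1/(-60566 - 1/6487919715) = 1/(-392947345458691/6487919715) = -6487919715/392947345458691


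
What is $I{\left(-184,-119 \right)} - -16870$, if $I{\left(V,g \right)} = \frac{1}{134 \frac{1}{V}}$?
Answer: $\frac{1130198}{67} \approx 16869.0$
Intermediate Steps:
$I{\left(V,g \right)} = \frac{V}{134}$
$I{\left(-184,-119 \right)} - -16870 = \frac{1}{134} \left(-184\right) - -16870 = - \frac{92}{67} + 16870 = \frac{1130198}{67}$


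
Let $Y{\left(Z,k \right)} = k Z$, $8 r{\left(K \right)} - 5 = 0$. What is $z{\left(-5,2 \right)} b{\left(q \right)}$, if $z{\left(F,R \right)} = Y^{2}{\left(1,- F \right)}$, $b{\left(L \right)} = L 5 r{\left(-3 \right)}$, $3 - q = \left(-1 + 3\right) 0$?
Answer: $\frac{1875}{8} \approx 234.38$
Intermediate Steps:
$r{\left(K \right)} = \frac{5}{8}$ ($r{\left(K \right)} = \frac{5}{8} + \frac{1}{8} \cdot 0 = \frac{5}{8} + 0 = \frac{5}{8}$)
$q = 3$ ($q = 3 - \left(-1 + 3\right) 0 = 3 - 2 \cdot 0 = 3 - 0 = 3 + 0 = 3$)
$Y{\left(Z,k \right)} = Z k$
$b{\left(L \right)} = \frac{25 L}{8}$ ($b{\left(L \right)} = L 5 \cdot \frac{5}{8} = 5 L \frac{5}{8} = \frac{25 L}{8}$)
$z{\left(F,R \right)} = F^{2}$ ($z{\left(F,R \right)} = \left(1 \left(- F\right)\right)^{2} = \left(- F\right)^{2} = F^{2}$)
$z{\left(-5,2 \right)} b{\left(q \right)} = \left(-5\right)^{2} \cdot \frac{25}{8} \cdot 3 = 25 \cdot \frac{75}{8} = \frac{1875}{8}$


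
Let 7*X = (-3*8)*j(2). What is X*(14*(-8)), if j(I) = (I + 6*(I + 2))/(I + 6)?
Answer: 1248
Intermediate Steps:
j(I) = (12 + 7*I)/(6 + I) (j(I) = (I + 6*(2 + I))/(6 + I) = (I + (12 + 6*I))/(6 + I) = (12 + 7*I)/(6 + I))
X = -78/7 (X = ((-3*8)*((12 + 7*2)/(6 + 2)))/7 = (-24*(12 + 14)/8)/7 = (-3*26)/7 = (-24*13/4)/7 = (1/7)*(-78) = -78/7 ≈ -11.143)
X*(14*(-8)) = -156*(-8) = -78/7*(-112) = 1248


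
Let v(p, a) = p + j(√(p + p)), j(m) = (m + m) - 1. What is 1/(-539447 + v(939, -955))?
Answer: -179503/96663978523 - 2*√1878/289991935569 ≈ -1.8573e-6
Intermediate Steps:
j(m) = -1 + 2*m (j(m) = 2*m - 1 = -1 + 2*m)
v(p, a) = -1 + p + 2*√2*√p (v(p, a) = p + (-1 + 2*√(p + p)) = p + (-1 + 2*√(2*p)) = p + (-1 + 2*(√2*√p)) = p + (-1 + 2*√2*√p) = -1 + p + 2*√2*√p)
1/(-539447 + v(939, -955)) = 1/(-539447 + (-1 + 939 + 2*√2*√939)) = 1/(-539447 + (-1 + 939 + 2*√1878)) = 1/(-539447 + (938 + 2*√1878)) = 1/(-538509 + 2*√1878)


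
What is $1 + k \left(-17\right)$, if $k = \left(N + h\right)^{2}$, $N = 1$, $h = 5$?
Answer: $-611$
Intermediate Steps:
$k = 36$ ($k = \left(1 + 5\right)^{2} = 6^{2} = 36$)
$1 + k \left(-17\right) = 1 + 36 \left(-17\right) = 1 - 612 = -611$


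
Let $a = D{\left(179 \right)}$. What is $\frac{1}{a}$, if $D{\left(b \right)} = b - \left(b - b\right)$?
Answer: $\frac{1}{179} \approx 0.0055866$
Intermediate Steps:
$D{\left(b \right)} = b$ ($D{\left(b \right)} = b - 0 = b + 0 = b$)
$a = 179$
$\frac{1}{a} = \frac{1}{179}$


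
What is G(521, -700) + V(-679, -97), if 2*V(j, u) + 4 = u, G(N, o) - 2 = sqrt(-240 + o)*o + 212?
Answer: 327/2 - 1400*I*sqrt(235) ≈ 163.5 - 21462.0*I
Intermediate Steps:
G(N, o) = 214 + o*sqrt(-240 + o) (G(N, o) = 2 + (sqrt(-240 + o)*o + 212) = 2 + (o*sqrt(-240 + o) + 212) = 2 + (212 + o*sqrt(-240 + o)) = 214 + o*sqrt(-240 + o))
V(j, u) = -2 + u/2
G(521, -700) + V(-679, -97) = (214 - 700*sqrt(-240 - 700)) + (-2 + (1/2)*(-97)) = (214 - 1400*I*sqrt(235)) + (-2 - 97/2) = (214 - 1400*I*sqrt(235)) - 101/2 = 327/2 - 1400*I*sqrt(235)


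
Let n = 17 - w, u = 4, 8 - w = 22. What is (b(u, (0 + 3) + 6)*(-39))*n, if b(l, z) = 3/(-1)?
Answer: 3627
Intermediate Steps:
w = -14 (w = 8 - 1*22 = 8 - 22 = -14)
b(l, z) = -3 (b(l, z) = 3*(-1) = -3)
n = 31 (n = 17 - 1*(-14) = 17 + 14 = 31)
(b(u, (0 + 3) + 6)*(-39))*n = -3*(-39)*31 = 117*31 = 3627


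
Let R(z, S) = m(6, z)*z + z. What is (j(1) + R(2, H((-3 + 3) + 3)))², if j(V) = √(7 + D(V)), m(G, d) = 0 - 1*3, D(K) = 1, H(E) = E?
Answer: 24 - 16*√2 ≈ 1.3726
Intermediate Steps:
m(G, d) = -3 (m(G, d) = 0 - 3 = -3)
R(z, S) = -2*z (R(z, S) = -3*z + z = -2*z)
j(V) = 2*√2 (j(V) = √(7 + 1) = √8 = 2*√2)
(j(1) + R(2, H((-3 + 3) + 3)))² = (2*√2 - 2*2)² = (2*√2 - 4)² = (-4 + 2*√2)²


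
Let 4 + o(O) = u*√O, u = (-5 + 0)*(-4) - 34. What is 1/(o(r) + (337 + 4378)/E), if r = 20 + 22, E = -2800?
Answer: 594160/857141237 - 4390400*√42/2571423711 ≈ -0.010372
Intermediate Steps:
r = 42
u = -14 (u = -5*(-4) - 34 = 20 - 34 = -14)
o(O) = -4 - 14*√O
1/(o(r) + (337 + 4378)/E) = 1/((-4 - 14*√42) + (337 + 4378)/(-2800)) = 1/((-4 - 14*√42) + 4715*(-1/2800)) = 1/((-4 - 14*√42) - 943/560) = 1/(-3183/560 - 14*√42)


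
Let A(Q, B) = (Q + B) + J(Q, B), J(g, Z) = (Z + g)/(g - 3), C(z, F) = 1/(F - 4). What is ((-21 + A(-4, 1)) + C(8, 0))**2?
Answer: 444889/784 ≈ 567.46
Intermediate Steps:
C(z, F) = 1/(-4 + F)
J(g, Z) = (Z + g)/(-3 + g)
A(Q, B) = B + Q + (B + Q)/(-3 + Q) (A(Q, B) = (Q + B) + (B + Q)/(-3 + Q) = (B + Q) + (B + Q)/(-3 + Q) = B + Q + (B + Q)/(-3 + Q))
((-21 + A(-4, 1)) + C(8, 0))**2 = ((-21 + (1 - 4 + (-3 - 4)*(1 - 4))/(-3 - 4)) + 1/(-4 + 0))**2 = ((-21 + (1 - 4 - 7*(-3))/(-7)) + 1/(-4))**2 = ((-21 - (1 - 4 + 21)/7) - 1/4)**2 = ((-21 - 1/7*18) - 1/4)**2 = ((-21 - 18/7) - 1/4)**2 = (-165/7 - 1/4)**2 = (-667/28)**2 = 444889/784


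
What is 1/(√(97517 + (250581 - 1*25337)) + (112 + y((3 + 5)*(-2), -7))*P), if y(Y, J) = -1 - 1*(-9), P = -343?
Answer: -13720/564607613 - √322761/1693822839 ≈ -2.4635e-5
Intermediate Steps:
y(Y, J) = 8 (y(Y, J) = -1 + 9 = 8)
1/(√(97517 + (250581 - 1*25337)) + (112 + y((3 + 5)*(-2), -7))*P) = 1/(√(97517 + (250581 - 1*25337)) + (112 + 8)*(-343)) = 1/(√(97517 + (250581 - 25337)) + 120*(-343)) = 1/(√(97517 + 225244) - 41160) = 1/(√322761 - 41160) = 1/(-41160 + √322761)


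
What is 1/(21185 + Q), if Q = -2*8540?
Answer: 1/4105 ≈ 0.00024361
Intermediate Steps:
Q = -17080
1/(21185 + Q) = 1/(21185 - 17080) = 1/4105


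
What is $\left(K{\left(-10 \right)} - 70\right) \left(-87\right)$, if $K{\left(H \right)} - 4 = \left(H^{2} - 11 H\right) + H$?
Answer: $-11658$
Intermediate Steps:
$K{\left(H \right)} = 4 + H^{2} - 10 H$ ($K{\left(H \right)} = 4 + \left(\left(H^{2} - 11 H\right) + H\right) = 4 + \left(H^{2} - 10 H\right) = 4 + H^{2} - 10 H$)
$\left(K{\left(-10 \right)} - 70\right) \left(-87\right) = \left(\left(4 + \left(-10\right)^{2} - -100\right) - 70\right) \left(-87\right) = \left(\left(4 + 100 + 100\right) - 70\right) \left(-87\right) = \left(204 - 70\right) \left(-87\right) = 134 \left(-87\right) = -11658$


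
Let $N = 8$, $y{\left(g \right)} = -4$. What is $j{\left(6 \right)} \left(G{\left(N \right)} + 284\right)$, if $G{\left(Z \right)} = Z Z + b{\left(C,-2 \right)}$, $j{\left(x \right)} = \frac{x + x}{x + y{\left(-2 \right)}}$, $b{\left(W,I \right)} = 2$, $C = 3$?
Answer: $2100$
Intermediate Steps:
$j{\left(x \right)} = \frac{2 x}{-4 + x}$ ($j{\left(x \right)} = \frac{x + x}{x - 4} = \frac{2 x}{-4 + x}$)
$G{\left(Z \right)} = 2 + Z^{2}$ ($G{\left(Z \right)} = Z Z + 2 = Z^{2} + 2 = 2 + Z^{2}$)
$j{\left(6 \right)} \left(G{\left(N \right)} + 284\right) = 2 \cdot 6 \frac{1}{-4 + 6} \left(\left(2 + 8^{2}\right) + 284\right) = 2 \cdot 6 \cdot \frac{1}{2} \left(\left(2 + 64\right) + 284\right) = 2 \cdot 6 \cdot \frac{1}{2} \left(66 + 284\right) = 6 \cdot 350 = 2100$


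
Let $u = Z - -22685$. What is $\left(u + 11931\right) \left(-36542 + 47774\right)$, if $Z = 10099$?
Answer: $502238880$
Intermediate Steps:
$u = 32784$ ($u = 10099 - -22685 = 10099 + 22685 = 32784$)
$\left(u + 11931\right) \left(-36542 + 47774\right) = \left(32784 + 11931\right) \left(-36542 + 47774\right) = 44715 \cdot 11232 = 502238880$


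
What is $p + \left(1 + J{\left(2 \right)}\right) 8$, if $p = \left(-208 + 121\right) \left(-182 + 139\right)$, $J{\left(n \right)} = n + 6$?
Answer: $3813$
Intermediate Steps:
$J{\left(n \right)} = 6 + n$
$p = 3741$ ($p = \left(-87\right) \left(-43\right) = 3741$)
$p + \left(1 + J{\left(2 \right)}\right) 8 = 3741 + \left(1 + \left(6 + 2\right)\right) 8 = 3741 + \left(1 + 8\right) 8 = 3741 + 9 \cdot 8 = 3741 + 72 = 3813$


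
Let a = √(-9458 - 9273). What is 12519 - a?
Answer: 12519 - I*√18731 ≈ 12519.0 - 136.86*I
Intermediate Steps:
a = I*√18731 (a = √(-18731) = I*√18731 ≈ 136.86*I)
12519 - a = 12519 - I*√18731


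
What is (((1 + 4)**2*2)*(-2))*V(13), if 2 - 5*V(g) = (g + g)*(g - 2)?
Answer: 5680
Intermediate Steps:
V(g) = 2/5 - 2*g*(-2 + g)/5 (V(g) = 2/5 - (g + g)*(g - 2)/5 = 2/5 - 2*g*(-2 + g)/5)
(((1 + 4)**2*2)*(-2))*V(13) = (((1 + 4)**2*2)*(-2))*(2/5 - 2/5*13**2 + (4/5)*13) = ((5**2*2)*(-2))*(2/5 - 2/5*169 + 52/5) = ((25*2)*(-2))*(2/5 - 338/5 + 52/5) = (50*(-2))*(-284/5) = -100*(-284/5) = 5680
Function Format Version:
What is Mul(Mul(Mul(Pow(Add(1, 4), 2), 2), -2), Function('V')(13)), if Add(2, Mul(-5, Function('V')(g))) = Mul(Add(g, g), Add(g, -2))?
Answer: 5680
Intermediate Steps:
Function('V')(g) = Add(Rational(2, 5), Mul(Rational(-2, 5), g, Add(-2, g))) (Function('V')(g) = Add(Rational(2, 5), Mul(Rational(-1, 5), Mul(Add(g, g), Add(g, -2)))) = Add(Rational(2, 5), Mul(Rational(-1, 5), Mul(Mul(2, g), Add(-2, g)))) = Add(Rational(2, 5), Mul(Rational(-1, 5), Mul(2, g, Add(-2, g)))) = Add(Rational(2, 5), Mul(Rational(-2, 5), g, Add(-2, g))))
Mul(Mul(Mul(Pow(Add(1, 4), 2), 2), -2), Function('V')(13)) = Mul(Mul(Mul(Pow(Add(1, 4), 2), 2), -2), Add(Rational(2, 5), Mul(Rational(-2, 5), Pow(13, 2)), Mul(Rational(4, 5), 13))) = Mul(Mul(Mul(Pow(5, 2), 2), -2), Add(Rational(2, 5), Mul(Rational(-2, 5), 169), Rational(52, 5))) = Mul(Mul(Mul(25, 2), -2), Add(Rational(2, 5), Rational(-338, 5), Rational(52, 5))) = Mul(Mul(50, -2), Rational(-284, 5)) = Mul(-100, Rational(-284, 5)) = 5680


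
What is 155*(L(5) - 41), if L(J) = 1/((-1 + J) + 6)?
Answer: -12679/2 ≈ -6339.5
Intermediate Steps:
L(J) = 1/(5 + J)
155*(L(5) - 41) = 155*(1/(5 + 5) - 41) = 155*(1/10 - 41) = 155*(-409/10) = -12679/2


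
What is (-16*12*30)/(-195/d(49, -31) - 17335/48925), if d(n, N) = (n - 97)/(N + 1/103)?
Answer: 112723200/2470759 ≈ 45.623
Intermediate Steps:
d(n, N) = (-97 + n)/(1/103 + N) (d(n, N) = (-97 + n)/(N + 1/103) = (-97 + n)/(1/103 + N))
(-16*12*30)/(-195/d(49, -31) - 17335/48925) = (-16*12*30)/(-195*(1 + 103*(-31))/(103*(-97 + 49)) - 17335/48925) = (-192*30)/(-195/(103*(-48)/(1 - 3193)) - 17335*1/48925) = -5760/(-195/(103*(-48)/(-3192)) - 3467/9785) = -5760/(-195/(103*(-1/3192)*(-48)) - 3467/9785) = -5760/(-195/206/133 - 3467/9785) = -5760/(-195*133/206 - 3467/9785) = -5760/(-25935/206 - 3467/9785) = -5760/(-2470759/19570) = -5760*(-19570/2470759) = 112723200/2470759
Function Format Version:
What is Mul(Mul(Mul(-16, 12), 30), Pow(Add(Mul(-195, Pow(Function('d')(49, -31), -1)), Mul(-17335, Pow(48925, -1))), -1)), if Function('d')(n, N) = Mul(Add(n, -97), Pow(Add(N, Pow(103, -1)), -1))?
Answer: Rational(112723200, 2470759) ≈ 45.623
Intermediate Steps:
Function('d')(n, N) = Mul(Pow(Add(Rational(1, 103), N), -1), Add(-97, n)) (Function('d')(n, N) = Mul(Add(-97, n), Pow(Add(N, Rational(1, 103)), -1)) = Mul(Add(-97, n), Pow(Add(Rational(1, 103), N), -1)) = Mul(Pow(Add(Rational(1, 103), N), -1), Add(-97, n)))
Mul(Mul(Mul(-16, 12), 30), Pow(Add(Mul(-195, Pow(Function('d')(49, -31), -1)), Mul(-17335, Pow(48925, -1))), -1)) = Mul(Mul(Mul(-16, 12), 30), Pow(Add(Mul(-195, Pow(Mul(103, Pow(Add(1, Mul(103, -31)), -1), Add(-97, 49)), -1)), Mul(-17335, Pow(48925, -1))), -1)) = Mul(Mul(-192, 30), Pow(Add(Mul(-195, Pow(Mul(103, Pow(Add(1, -3193), -1), -48), -1)), Mul(-17335, Rational(1, 48925))), -1)) = Mul(-5760, Pow(Add(Mul(-195, Pow(Mul(103, Pow(-3192, -1), -48), -1)), Rational(-3467, 9785)), -1)) = Mul(-5760, Pow(Add(Mul(-195, Pow(Mul(103, Rational(-1, 3192), -48), -1)), Rational(-3467, 9785)), -1)) = Mul(-5760, Pow(Add(Mul(-195, Pow(Rational(206, 133), -1)), Rational(-3467, 9785)), -1)) = Mul(-5760, Pow(Add(Mul(-195, Rational(133, 206)), Rational(-3467, 9785)), -1)) = Mul(-5760, Pow(Add(Rational(-25935, 206), Rational(-3467, 9785)), -1)) = Mul(-5760, Pow(Rational(-2470759, 19570), -1)) = Mul(-5760, Rational(-19570, 2470759)) = Rational(112723200, 2470759)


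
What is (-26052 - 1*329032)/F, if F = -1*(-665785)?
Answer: -355084/665785 ≈ -0.53333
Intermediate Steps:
F = 665785
(-26052 - 1*329032)/F = (-26052 - 1*329032)/665785 = (-26052 - 329032)*(1/665785) = -355084*1/665785 = -355084/665785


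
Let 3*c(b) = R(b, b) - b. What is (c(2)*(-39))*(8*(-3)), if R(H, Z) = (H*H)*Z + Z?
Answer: 2496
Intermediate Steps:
R(H, Z) = Z + Z*H² (R(H, Z) = H²*Z + Z = Z*H² + Z = Z + Z*H²)
c(b) = -b/3 + b*(1 + b²)/3 (c(b) = (b*(1 + b²) - b)/3 = (-b + b*(1 + b²))/3 = -b/3 + b*(1 + b²)/3)
(c(2)*(-39))*(8*(-3)) = (((⅓)*2³)*(-39))*(8*(-3)) = (((⅓)*8)*(-39))*(-24) = ((8/3)*(-39))*(-24) = -104*(-24) = 2496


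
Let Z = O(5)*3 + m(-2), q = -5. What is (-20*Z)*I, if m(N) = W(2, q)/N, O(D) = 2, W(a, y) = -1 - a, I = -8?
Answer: 1200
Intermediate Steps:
m(N) = -3/N (m(N) = (-1 - 1*2)/N = (-1 - 2)/N = -3/N)
Z = 15/2 (Z = 2*3 - 3/(-2) = 6 - 3*(-½) = 6 + 3/2 = 15/2 ≈ 7.5000)
(-20*Z)*I = -20*15/2*(-8) = -150*(-8) = 1200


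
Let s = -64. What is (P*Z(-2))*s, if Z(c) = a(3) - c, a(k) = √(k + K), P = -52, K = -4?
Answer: 6656 + 3328*I ≈ 6656.0 + 3328.0*I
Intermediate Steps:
a(k) = √(-4 + k) (a(k) = √(k - 4) = √(-4 + k))
Z(c) = I - c (Z(c) = √(-4 + 3) - c = √(-1) - c = I - c)
(P*Z(-2))*s = -52*(I - 1*(-2))*(-64) = -52*(I + 2)*(-64) = -52*(2 + I)*(-64) = (-104 - 52*I)*(-64) = 6656 + 3328*I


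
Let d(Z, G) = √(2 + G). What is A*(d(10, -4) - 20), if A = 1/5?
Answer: -4 + I*√2/5 ≈ -4.0 + 0.28284*I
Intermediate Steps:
A = ⅕ ≈ 0.20000
A*(d(10, -4) - 20) = (√(2 - 4) - 20)/5 = (√(-2) - 20)/5 = (I*√2 - 20)/5 = (-20 + I*√2)/5 = -4 + I*√2/5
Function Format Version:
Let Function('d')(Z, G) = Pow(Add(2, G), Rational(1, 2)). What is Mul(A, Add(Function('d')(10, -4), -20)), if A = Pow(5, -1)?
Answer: Add(-4, Mul(Rational(1, 5), I, Pow(2, Rational(1, 2)))) ≈ Add(-4.0000, Mul(0.28284, I))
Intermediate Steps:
A = Rational(1, 5) ≈ 0.20000
Mul(A, Add(Function('d')(10, -4), -20)) = Mul(Rational(1, 5), Add(Pow(Add(2, -4), Rational(1, 2)), -20)) = Mul(Rational(1, 5), Add(Pow(-2, Rational(1, 2)), -20)) = Mul(Rational(1, 5), Add(Mul(I, Pow(2, Rational(1, 2))), -20)) = Mul(Rational(1, 5), Add(-20, Mul(I, Pow(2, Rational(1, 2))))) = Add(-4, Mul(Rational(1, 5), I, Pow(2, Rational(1, 2))))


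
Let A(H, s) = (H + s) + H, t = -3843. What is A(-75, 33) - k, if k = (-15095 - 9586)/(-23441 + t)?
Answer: -169311/1436 ≈ -117.90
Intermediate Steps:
A(H, s) = s + 2*H
k = 1299/1436 (k = (-15095 - 9586)/(-23441 - 3843) = -24681/(-27284) = -24681*(-1/27284) = 1299/1436 ≈ 0.90460)
A(-75, 33) - k = (33 + 2*(-75)) - 1*1299/1436 = (33 - 150) - 1299/1436 = -117 - 1299/1436 = -169311/1436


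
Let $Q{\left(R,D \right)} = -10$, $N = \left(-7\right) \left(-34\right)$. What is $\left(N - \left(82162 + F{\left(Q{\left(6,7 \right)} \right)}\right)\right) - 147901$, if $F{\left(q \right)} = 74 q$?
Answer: $-229085$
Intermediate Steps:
$N = 238$
$\left(N - \left(82162 + F{\left(Q{\left(6,7 \right)} \right)}\right)\right) - 147901 = \left(238 - \left(82162 + 74 \left(-10\right)\right)\right) - 147901 = \left(238 - 81422\right) - 147901 = -81184 - 147901 = -229085$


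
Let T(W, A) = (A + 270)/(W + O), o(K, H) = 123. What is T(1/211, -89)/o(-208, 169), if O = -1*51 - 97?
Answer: -38191/3840921 ≈ -0.0099432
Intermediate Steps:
O = -148 (O = -51 - 97 = -148)
T(W, A) = (270 + A)/(-148 + W) (T(W, A) = (A + 270)/(W - 148) = (270 + A)/(-148 + W))
T(1/211, -89)/o(-208, 169) = ((270 - 89)/(-148 + 1/211))/123 = (181/(-148 + 1/211))*(1/123) = (181/(-31227/211))*(1/123) = -211/31227*181*(1/123) = -38191/31227*1/123 = -38191/3840921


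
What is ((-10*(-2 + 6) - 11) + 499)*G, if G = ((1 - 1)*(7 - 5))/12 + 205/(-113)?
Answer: -91840/113 ≈ -812.74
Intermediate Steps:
G = -205/113 (G = (0*2)*(1/12) + 205*(-1/113) = 0*(1/12) - 205/113 = 0 - 205/113 = -205/113 ≈ -1.8142)
((-10*(-2 + 6) - 11) + 499)*G = ((-10*(-2 + 6) - 11) + 499)*(-205/113) = ((-10*4 - 11) + 499)*(-205/113) = ((-40 - 11) + 499)*(-205/113) = (-51 + 499)*(-205/113) = 448*(-205/113) = -91840/113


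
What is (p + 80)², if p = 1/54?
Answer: 18671041/2916 ≈ 6403.0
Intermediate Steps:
p = 1/54 ≈ 0.018519
(p + 80)² = (1/54 + 80)² = (4321/54)² = 18671041/2916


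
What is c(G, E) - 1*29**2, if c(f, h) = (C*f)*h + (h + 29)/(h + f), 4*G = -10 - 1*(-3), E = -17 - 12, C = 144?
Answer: 6467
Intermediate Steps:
E = -29
G = -7/4 (G = (-10 - 1*(-3))/4 = (-10 + 3)/4 = (1/4)*(-7) = -7/4 ≈ -1.7500)
c(f, h) = (29 + h)/(f + h) + 144*f*h (c(f, h) = (144*f)*h + (h + 29)/(h + f) = 144*f*h + (29 + h)/(f + h) = (29 + h)/(f + h) + 144*f*h)
c(G, E) - 1*29**2 = (29 - 29 + 144*(-7/4)*(-29)**2 + 144*(-29)*(-7/4)**2)/(-7/4 - 29) - 1*29**2 = (29 - 29 + 144*(-7/4)*841 + 144*(-29)*(49/16))/(-123/4) - 1*841 = -4*(29 - 29 - 211932 - 12789)/123 - 841 = -4/123*(-224721) - 841 = 7308 - 841 = 6467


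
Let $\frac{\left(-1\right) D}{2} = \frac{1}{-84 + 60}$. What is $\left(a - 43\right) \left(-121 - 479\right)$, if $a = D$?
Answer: $25750$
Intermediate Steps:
$D = \frac{1}{12}$ ($D = - \frac{2}{-84 + 60} = - \frac{2}{-24} = \left(-2\right) \left(- \frac{1}{24}\right) = \frac{1}{12} \approx 0.083333$)
$a = \frac{1}{12} \approx 0.083333$
$\left(a - 43\right) \left(-121 - 479\right) = \left(\frac{1}{12} - 43\right) \left(-121 - 479\right) = \left(- \frac{515}{12}\right) \left(-600\right) = 25750$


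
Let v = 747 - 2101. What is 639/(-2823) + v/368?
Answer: -676249/173144 ≈ -3.9057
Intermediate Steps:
v = -1354
639/(-2823) + v/368 = 639/(-2823) - 1354/368 = 639*(-1/2823) - 1354*1/368 = -213/941 - 677/184 = -676249/173144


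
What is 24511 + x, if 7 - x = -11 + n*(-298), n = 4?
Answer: 25721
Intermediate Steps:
x = 1210 (x = 7 - (-11 + 4*(-298)) = 7 - (-11 - 1192) = 7 - 1*(-1203) = 7 + 1203 = 1210)
24511 + x = 24511 + 1210 = 25721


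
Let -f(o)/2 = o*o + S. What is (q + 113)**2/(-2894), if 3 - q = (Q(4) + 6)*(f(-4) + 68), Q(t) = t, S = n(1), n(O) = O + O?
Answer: -20808/1447 ≈ -14.380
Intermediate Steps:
n(O) = 2*O
S = 2 (S = 2*1 = 2)
f(o) = -4 - 2*o**2 (f(o) = -2*(o*o + 2) = -2*(o**2 + 2) = -2*(2 + o**2) = -4 - 2*o**2)
q = -317 (q = 3 - (4 + 6)*((-4 - 2*(-4)**2) + 68) = 3 - 10*((-4 - 2*16) + 68) = 3 - 10*((-4 - 32) + 68) = 3 - 10*(-36 + 68) = 3 - 10*32 = 3 - 1*320 = 3 - 320 = -317)
(q + 113)**2/(-2894) = (-317 + 113)**2/(-2894) = (-204)**2*(-1/2894) = 41616*(-1/2894) = -20808/1447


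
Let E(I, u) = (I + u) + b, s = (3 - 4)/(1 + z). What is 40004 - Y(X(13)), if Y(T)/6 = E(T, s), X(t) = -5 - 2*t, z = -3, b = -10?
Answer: 40247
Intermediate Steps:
s = ½ (s = (3 - 4)/(1 - 3) = -1/(-2) = -1*(-½) = ½ ≈ 0.50000)
E(I, u) = -10 + I + u (E(I, u) = (I + u) - 10 = -10 + I + u)
Y(T) = -57 + 6*T (Y(T) = 6*(-10 + T + ½) = 6*(-19/2 + T) = -57 + 6*T)
40004 - Y(X(13)) = 40004 - (-57 + 6*(-5 - 2*13)) = 40004 - (-57 + 6*(-5 - 26)) = 40004 - (-57 + 6*(-31)) = 40004 - (-57 - 186) = 40004 - 1*(-243) = 40004 + 243 = 40247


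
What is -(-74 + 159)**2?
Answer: -7225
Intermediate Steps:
-(-74 + 159)**2 = -1*85**2 = -1*7225 = -7225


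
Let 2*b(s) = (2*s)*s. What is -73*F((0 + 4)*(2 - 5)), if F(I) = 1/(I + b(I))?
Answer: -73/132 ≈ -0.55303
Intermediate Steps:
b(s) = s² (b(s) = ((2*s)*s)/2 = (2*s²)/2 = s²)
F(I) = 1/(I + I²)
-73*F((0 + 4)*(2 - 5)) = -73/(((0 + 4)*(2 - 5))*(1 + (0 + 4)*(2 - 5))) = -73/((4*(-3))*(1 + 4*(-3))) = -73/((-12)*(1 - 12)) = -(-73)/(12*(-11)) = -(-73)*(-1)/(12*11) = -73*1/132 = -73/132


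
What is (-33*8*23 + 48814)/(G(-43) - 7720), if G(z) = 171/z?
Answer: -1837906/332131 ≈ -5.5337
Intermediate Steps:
(-33*8*23 + 48814)/(G(-43) - 7720) = (-33*8*23 + 48814)/(171/(-43) - 7720) = (-264*23 + 48814)/(171*(-1/43) - 7720) = (-6072 + 48814)/(-171/43 - 7720) = 42742/(-332131/43) = 42742*(-43/332131) = -1837906/332131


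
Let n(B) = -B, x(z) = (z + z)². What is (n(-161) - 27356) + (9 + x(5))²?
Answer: -15314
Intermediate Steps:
x(z) = 4*z² (x(z) = (2*z)² = 4*z²)
(n(-161) - 27356) + (9 + x(5))² = (-1*(-161) - 27356) + (9 + 4*5²)² = (161 - 27356) + (9 + 4*25)² = -27195 + (9 + 100)² = -27195 + 109² = -27195 + 11881 = -15314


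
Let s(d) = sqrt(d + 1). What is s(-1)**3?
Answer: 0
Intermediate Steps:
s(d) = sqrt(1 + d)
s(-1)**3 = (sqrt(1 - 1))**3 = (sqrt(0))**3 = 0**3 = 0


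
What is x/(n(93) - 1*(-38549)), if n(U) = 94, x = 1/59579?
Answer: 1/2302311297 ≈ 4.3435e-10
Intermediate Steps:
x = 1/59579 ≈ 1.6784e-5
x/(n(93) - 1*(-38549)) = 1/(59579*(94 - 1*(-38549))) = 1/(59579*(94 + 38549)) = (1/59579)/38643 = (1/59579)*(1/38643) = 1/2302311297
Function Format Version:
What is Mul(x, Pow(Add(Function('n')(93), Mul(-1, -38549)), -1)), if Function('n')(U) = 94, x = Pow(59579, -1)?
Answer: Rational(1, 2302311297) ≈ 4.3435e-10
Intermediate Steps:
x = Rational(1, 59579) ≈ 1.6784e-5
Mul(x, Pow(Add(Function('n')(93), Mul(-1, -38549)), -1)) = Mul(Rational(1, 59579), Pow(Add(94, Mul(-1, -38549)), -1)) = Mul(Rational(1, 59579), Pow(Add(94, 38549), -1)) = Mul(Rational(1, 59579), Pow(38643, -1)) = Mul(Rational(1, 59579), Rational(1, 38643)) = Rational(1, 2302311297)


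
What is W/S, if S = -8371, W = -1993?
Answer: 1993/8371 ≈ 0.23808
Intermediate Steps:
W/S = -1993/(-8371) = -1993*(-1/8371) = 1993/8371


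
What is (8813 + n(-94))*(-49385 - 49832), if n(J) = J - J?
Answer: -874399421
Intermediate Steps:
n(J) = 0
(8813 + n(-94))*(-49385 - 49832) = (8813 + 0)*(-49385 - 49832) = 8813*(-99217) = -874399421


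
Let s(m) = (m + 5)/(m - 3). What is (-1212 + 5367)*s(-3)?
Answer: -1385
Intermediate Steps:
s(m) = (5 + m)/(-3 + m)
(-1212 + 5367)*s(-3) = (-1212 + 5367)*((5 - 3)/(-3 - 3)) = 4155*(2/(-6)) = 4155*(-⅙*2) = 4155*(-⅓) = -1385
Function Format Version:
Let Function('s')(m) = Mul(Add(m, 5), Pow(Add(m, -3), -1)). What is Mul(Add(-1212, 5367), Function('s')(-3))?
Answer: -1385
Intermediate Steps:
Function('s')(m) = Mul(Pow(Add(-3, m), -1), Add(5, m)) (Function('s')(m) = Mul(Add(5, m), Pow(Add(-3, m), -1)) = Mul(Pow(Add(-3, m), -1), Add(5, m)))
Mul(Add(-1212, 5367), Function('s')(-3)) = Mul(Add(-1212, 5367), Mul(Pow(Add(-3, -3), -1), Add(5, -3))) = Mul(4155, Mul(Pow(-6, -1), 2)) = Mul(4155, Mul(Rational(-1, 6), 2)) = Mul(4155, Rational(-1, 3)) = -1385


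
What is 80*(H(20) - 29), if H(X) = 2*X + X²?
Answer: 32880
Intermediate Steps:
H(X) = X² + 2*X
80*(H(20) - 29) = 80*(20*(2 + 20) - 29) = 80*(20*22 - 29) = 80*(440 - 29) = 80*411 = 32880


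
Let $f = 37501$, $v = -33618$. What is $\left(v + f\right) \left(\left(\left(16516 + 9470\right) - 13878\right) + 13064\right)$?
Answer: $97742876$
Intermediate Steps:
$\left(v + f\right) \left(\left(\left(16516 + 9470\right) - 13878\right) + 13064\right) = \left(-33618 + 37501\right) \left(\left(\left(16516 + 9470\right) - 13878\right) + 13064\right) = 3883 \left(\left(25986 - 13878\right) + 13064\right) = 3883 \left(12108 + 13064\right) = 3883 \cdot 25172 = 97742876$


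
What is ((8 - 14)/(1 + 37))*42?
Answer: -126/19 ≈ -6.6316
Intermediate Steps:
((8 - 14)/(1 + 37))*42 = (-6/38)*42 = ((1/38)*(-6))*42 = -3/19*42 = -126/19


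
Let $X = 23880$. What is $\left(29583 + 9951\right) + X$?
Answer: $63414$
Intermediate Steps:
$\left(29583 + 9951\right) + X = \left(29583 + 9951\right) + 23880 = 39534 + 23880 = 63414$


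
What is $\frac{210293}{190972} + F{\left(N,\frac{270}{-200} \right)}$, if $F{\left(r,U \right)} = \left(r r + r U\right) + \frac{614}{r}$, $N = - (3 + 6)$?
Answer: $\frac{111843013}{4296870} \approx 26.029$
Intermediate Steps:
$N = -9$ ($N = \left(-1\right) 9 = -9$)
$F{\left(r,U \right)} = r^{2} + \frac{614}{r} + U r$ ($F{\left(r,U \right)} = \left(r^{2} + U r\right) + \frac{614}{r} = r^{2} + \frac{614}{r} + U r$)
$\frac{210293}{190972} + F{\left(N,\frac{270}{-200} \right)} = \frac{210293}{190972} + \frac{614 + \left(-9\right)^{2} \left(\frac{270}{-200} - 9\right)}{-9} = 210293 \cdot \frac{1}{190972} - \frac{614 + 81 \left(270 \left(- \frac{1}{200}\right) - 9\right)}{9} = \frac{210293}{190972} - \frac{614 + 81 \left(- \frac{27}{20} - 9\right)}{9} = \frac{210293}{190972} - \frac{614 + 81 \left(- \frac{207}{20}\right)}{9} = \frac{210293}{190972} - \frac{614 - \frac{16767}{20}}{9} = \frac{210293}{190972} - - \frac{4487}{180} = \frac{210293}{190972} + \frac{4487}{180} = \frac{111843013}{4296870}$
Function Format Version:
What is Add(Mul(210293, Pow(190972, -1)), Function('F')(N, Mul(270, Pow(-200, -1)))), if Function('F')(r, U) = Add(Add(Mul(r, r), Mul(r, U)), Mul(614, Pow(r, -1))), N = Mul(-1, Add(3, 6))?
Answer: Rational(111843013, 4296870) ≈ 26.029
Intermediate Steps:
N = -9 (N = Mul(-1, 9) = -9)
Function('F')(r, U) = Add(Pow(r, 2), Mul(614, Pow(r, -1)), Mul(U, r)) (Function('F')(r, U) = Add(Add(Pow(r, 2), Mul(U, r)), Mul(614, Pow(r, -1))) = Add(Pow(r, 2), Mul(614, Pow(r, -1)), Mul(U, r)))
Add(Mul(210293, Pow(190972, -1)), Function('F')(N, Mul(270, Pow(-200, -1)))) = Add(Mul(210293, Pow(190972, -1)), Mul(Pow(-9, -1), Add(614, Mul(Pow(-9, 2), Add(Mul(270, Pow(-200, -1)), -9))))) = Add(Mul(210293, Rational(1, 190972)), Mul(Rational(-1, 9), Add(614, Mul(81, Add(Mul(270, Rational(-1, 200)), -9))))) = Add(Rational(210293, 190972), Mul(Rational(-1, 9), Add(614, Mul(81, Add(Rational(-27, 20), -9))))) = Add(Rational(210293, 190972), Mul(Rational(-1, 9), Add(614, Mul(81, Rational(-207, 20))))) = Add(Rational(210293, 190972), Mul(Rational(-1, 9), Add(614, Rational(-16767, 20)))) = Add(Rational(210293, 190972), Mul(Rational(-1, 9), Rational(-4487, 20))) = Add(Rational(210293, 190972), Rational(4487, 180)) = Rational(111843013, 4296870)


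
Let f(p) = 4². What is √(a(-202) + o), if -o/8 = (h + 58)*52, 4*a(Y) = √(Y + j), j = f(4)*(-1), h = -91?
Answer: √(54912 + I*√218)/2 ≈ 117.17 + 0.015752*I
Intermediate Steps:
f(p) = 16
j = -16 (j = 16*(-1) = -16)
a(Y) = √(-16 + Y)/4 (a(Y) = √(Y - 16)/4 = √(-16 + Y)/4)
o = 13728 (o = -8*(-91 + 58)*52 = -(-264)*52 = -8*(-1716) = 13728)
√(a(-202) + o) = √(√(-16 - 202)/4 + 13728) = √(√(-218)/4 + 13728) = √((I*√218)/4 + 13728) = √(I*√218/4 + 13728) = √(13728 + I*√218/4)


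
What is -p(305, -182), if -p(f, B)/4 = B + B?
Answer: -1456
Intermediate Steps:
p(f, B) = -8*B (p(f, B) = -4*(B + B) = -8*B)
-p(305, -182) = -(-8)*(-182) = -1*1456 = -1456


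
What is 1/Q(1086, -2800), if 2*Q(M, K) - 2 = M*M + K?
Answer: 1/588299 ≈ 1.6998e-6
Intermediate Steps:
Q(M, K) = 1 + K/2 + M²/2 (Q(M, K) = 1 + (M*M + K)/2 = 1 + (M² + K)/2 = 1 + (K + M²)/2 = 1 + (K/2 + M²/2) = 1 + K/2 + M²/2)
1/Q(1086, -2800) = 1/(1 + (½)*(-2800) + (½)*1086²) = 1/(1 - 1400 + (½)*1179396) = 1/(1 - 1400 + 589698) = 1/588299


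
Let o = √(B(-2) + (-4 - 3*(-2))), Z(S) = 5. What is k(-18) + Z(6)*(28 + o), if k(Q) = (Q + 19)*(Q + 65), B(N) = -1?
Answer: 192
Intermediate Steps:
o = 1 (o = √(-1 + (-4 - 3*(-2))) = √(-1 + (-4 + 6)) = √(-1 + 2) = √1 = 1)
k(Q) = (19 + Q)*(65 + Q)
k(-18) + Z(6)*(28 + o) = (1235 + (-18)² + 84*(-18)) + 5*(28 + 1) = (1235 + 324 - 1512) + 5*29 = 47 + 145 = 192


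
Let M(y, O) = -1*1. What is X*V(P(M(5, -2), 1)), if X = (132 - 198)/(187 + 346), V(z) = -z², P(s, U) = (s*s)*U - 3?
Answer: 264/533 ≈ 0.49531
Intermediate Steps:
M(y, O) = -1
P(s, U) = -3 + U*s² (P(s, U) = s²*U - 3 = U*s² - 3 = -3 + U*s²)
X = -66/533 ≈ -0.12383
X*V(P(M(5, -2), 1)) = -(-66)*(-3 + 1*(-1)²)²/533 = -(-66)*(-3 + 1*1)²/533 = -(-66)*(-3 + 1)²/533 = -(-66)*(-2)²/533 = -(-66)*4/533 = -66/533*(-4) = 264/533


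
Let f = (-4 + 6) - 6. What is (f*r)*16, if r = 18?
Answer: -1152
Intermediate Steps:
f = -4 (f = 2 - 6 = -4)
(f*r)*16 = -4*18*16 = -72*16 = -1152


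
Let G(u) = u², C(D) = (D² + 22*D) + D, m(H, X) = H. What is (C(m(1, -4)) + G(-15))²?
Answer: 62001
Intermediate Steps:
C(D) = D² + 23*D
(C(m(1, -4)) + G(-15))² = (1*(23 + 1) + (-15)²)² = (1*24 + 225)² = (24 + 225)² = 249² = 62001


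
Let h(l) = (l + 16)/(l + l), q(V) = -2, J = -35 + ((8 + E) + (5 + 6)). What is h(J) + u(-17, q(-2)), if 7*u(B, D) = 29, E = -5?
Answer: 179/42 ≈ 4.2619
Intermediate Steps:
J = -21 (J = -35 + ((8 - 5) + (5 + 6)) = -35 + (3 + 11) = -35 + 14 = -21)
u(B, D) = 29/7 (u(B, D) = (⅐)*29 = 29/7)
h(l) = (16 + l)/(2*l) (h(l) = (16 + l)/((2*l)) = (16 + l)*(1/(2*l)) = (16 + l)/(2*l))
h(J) + u(-17, q(-2)) = (½)*(16 - 21)/(-21) + 29/7 = (½)*(-1/21)*(-5) + 29/7 = 5/42 + 29/7 = 179/42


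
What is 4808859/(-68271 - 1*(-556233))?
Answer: 1602953/162654 ≈ 9.8550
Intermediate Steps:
4808859/(-68271 - 1*(-556233)) = 4808859/(-68271 + 556233) = 4808859/487962 = 4808859*(1/487962) = 1602953/162654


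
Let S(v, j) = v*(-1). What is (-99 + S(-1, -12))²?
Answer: 9604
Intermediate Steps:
S(v, j) = -v
(-99 + S(-1, -12))² = (-99 - 1*(-1))² = (-99 + 1)² = (-98)² = 9604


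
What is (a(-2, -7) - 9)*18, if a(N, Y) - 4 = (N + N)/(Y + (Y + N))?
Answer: -171/2 ≈ -85.500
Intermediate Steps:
a(N, Y) = 4 + 2*N/(N + 2*Y) (a(N, Y) = 4 + (N + N)/(Y + (Y + N)) = 4 + (2*N)/(Y + (N + Y)) = 4 + (2*N)/(N + 2*Y) = 4 + 2*N/(N + 2*Y))
(a(-2, -7) - 9)*18 = (2*(3*(-2) + 4*(-7))/(-2 + 2*(-7)) - 9)*18 = (2*(-6 - 28)/(-2 - 14) - 9)*18 = (2*(-34)/(-16) - 9)*18 = (2*(-1/16)*(-34) - 9)*18 = (17/4 - 9)*18 = -19/4*18 = -171/2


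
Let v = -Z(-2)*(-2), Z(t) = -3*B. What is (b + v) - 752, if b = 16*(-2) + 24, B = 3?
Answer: -778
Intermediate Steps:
Z(t) = -9 (Z(t) = -3*3 = -9)
v = -18 (v = -1*(-9)*(-2) = 9*(-2) = -18)
b = -8 (b = -32 + 24 = -8)
(b + v) - 752 = (-8 - 18) - 752 = -26 - 752 = -778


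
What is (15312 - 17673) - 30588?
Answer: -32949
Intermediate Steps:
(15312 - 17673) - 30588 = -2361 - 30588 = -32949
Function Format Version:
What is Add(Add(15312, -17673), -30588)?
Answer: -32949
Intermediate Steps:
Add(Add(15312, -17673), -30588) = Add(-2361, -30588) = -32949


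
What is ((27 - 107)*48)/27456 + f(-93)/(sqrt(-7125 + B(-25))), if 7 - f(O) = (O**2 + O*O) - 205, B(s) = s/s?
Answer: -20/143 + 8543*I*sqrt(1781)/1781 ≈ -0.13986 + 202.43*I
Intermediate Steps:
B(s) = 1
f(O) = 212 - 2*O**2 (f(O) = 7 - ((O**2 + O*O) - 205) = 7 - ((O**2 + O**2) - 205) = 7 - (2*O**2 - 205) = 7 - (-205 + 2*O**2) = 7 + (205 - 2*O**2) = 212 - 2*O**2)
((27 - 107)*48)/27456 + f(-93)/(sqrt(-7125 + B(-25))) = ((27 - 107)*48)/27456 + (212 - 2*(-93)**2)/(sqrt(-7125 + 1)) = -80*48*(1/27456) + (212 - 2*8649)/(sqrt(-7124)) = -3840*1/27456 + (212 - 17298)/((2*I*sqrt(1781))) = -20/143 - (-8543)*I*sqrt(1781)/1781 = -20/143 + 8543*I*sqrt(1781)/1781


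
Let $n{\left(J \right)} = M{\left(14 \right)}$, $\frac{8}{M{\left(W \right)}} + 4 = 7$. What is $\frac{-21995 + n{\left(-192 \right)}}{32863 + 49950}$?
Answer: $- \frac{65977}{248439} \approx -0.26557$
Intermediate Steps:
$M{\left(W \right)} = \frac{8}{3}$ ($M{\left(W \right)} = \frac{8}{-4 + 7} = \frac{8}{3}$)
$n{\left(J \right)} = \frac{8}{3}$
$\frac{-21995 + n{\left(-192 \right)}}{32863 + 49950} = \frac{-21995 + \frac{8}{3}}{32863 + 49950} = - \frac{65977}{3 \cdot 82813} = \left(- \frac{65977}{3}\right) \frac{1}{82813} = - \frac{65977}{248439}$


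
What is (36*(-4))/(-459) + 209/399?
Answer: 299/357 ≈ 0.83753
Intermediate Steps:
(36*(-4))/(-459) + 209/399 = -144*(-1/459) + 209*(1/399) = 16/51 + 11/21 = 299/357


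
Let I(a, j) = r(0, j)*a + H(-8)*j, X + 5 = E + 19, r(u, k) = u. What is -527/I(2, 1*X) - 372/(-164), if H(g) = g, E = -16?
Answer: -20119/656 ≈ -30.669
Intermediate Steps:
X = -2 (X = -5 + (-16 + 19) = -5 + 3 = -2)
I(a, j) = -8*j (I(a, j) = 0*a - 8*j = 0 - 8*j = -8*j)
-527/I(2, 1*X) - 372/(-164) = -527/((-8*(-2))) - 372/(-164) = -527/((-8*(-2))) - 372*(-1/164) = -527/16 + 93/41 = -20119/656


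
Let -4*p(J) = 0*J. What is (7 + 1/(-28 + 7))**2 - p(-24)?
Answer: 21316/441 ≈ 48.336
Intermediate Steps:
p(J) = 0 (p(J) = -0*J = -1/4*0 = 0)
(7 + 1/(-28 + 7))**2 - p(-24) = (7 + 1/(-28 + 7))**2 - 1*0 = (7 + 1/(-21))**2 + 0 = (7 - 1/21)**2 + 0 = (146/21)**2 + 0 = 21316/441 + 0 = 21316/441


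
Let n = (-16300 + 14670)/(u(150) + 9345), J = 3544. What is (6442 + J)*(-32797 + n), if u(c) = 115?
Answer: -154913442125/473 ≈ -3.2751e+8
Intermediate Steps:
n = -163/946 (n = (-16300 + 14670)/(115 + 9345) = -1630/9460 = -1630*1/9460 = -163/946 ≈ -0.17230)
(6442 + J)*(-32797 + n) = (6442 + 3544)*(-32797 - 163/946) = 9986*(-31026125/946) = -154913442125/473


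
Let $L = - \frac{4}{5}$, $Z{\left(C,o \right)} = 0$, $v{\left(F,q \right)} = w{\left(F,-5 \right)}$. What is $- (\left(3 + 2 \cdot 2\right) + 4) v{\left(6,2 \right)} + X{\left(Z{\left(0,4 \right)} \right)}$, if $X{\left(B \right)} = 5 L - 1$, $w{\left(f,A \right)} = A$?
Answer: $50$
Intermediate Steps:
$v{\left(F,q \right)} = -5$
$L = - \frac{4}{5}$ ($L = \left(-4\right) \frac{1}{5} = - \frac{4}{5} \approx -0.8$)
$X{\left(B \right)} = -5$ ($X{\left(B \right)} = 5 \left(- \frac{4}{5}\right) - 1 = -4 - 1 = -5$)
$- (\left(3 + 2 \cdot 2\right) + 4) v{\left(6,2 \right)} + X{\left(Z{\left(0,4 \right)} \right)} = - (\left(3 + 2 \cdot 2\right) + 4) \left(-5\right) - 5 = - (\left(3 + 4\right) + 4) \left(-5\right) - 5 = - (7 + 4) \left(-5\right) - 5 = \left(-1\right) 11 \left(-5\right) - 5 = \left(-11\right) \left(-5\right) - 5 = 55 - 5 = 50$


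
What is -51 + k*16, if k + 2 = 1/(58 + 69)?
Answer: -10525/127 ≈ -82.874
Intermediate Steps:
k = -253/127 (k = -2 + 1/(58 + 69) = -2 + 1/127 = -253/127 ≈ -1.9921)
-51 + k*16 = -51 - 253/127*16 = -51 - 4048/127 = -10525/127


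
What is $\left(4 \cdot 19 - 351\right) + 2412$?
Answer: $2137$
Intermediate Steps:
$\left(4 \cdot 19 - 351\right) + 2412 = \left(76 - 351\right) + 2412 = -275 + 2412 = 2137$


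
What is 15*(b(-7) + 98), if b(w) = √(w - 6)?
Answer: 1470 + 15*I*√13 ≈ 1470.0 + 54.083*I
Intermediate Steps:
b(w) = √(-6 + w)
15*(b(-7) + 98) = 15*(√(-6 - 7) + 98) = 15*(√(-13) + 98) = 15*(I*√13 + 98) = 15*(98 + I*√13) = 1470 + 15*I*√13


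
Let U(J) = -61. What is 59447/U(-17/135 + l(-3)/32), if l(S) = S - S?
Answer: -59447/61 ≈ -974.54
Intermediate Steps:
l(S) = 0
59447/U(-17/135 + l(-3)/32) = 59447/(-61) = 59447*(-1/61) = -59447/61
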